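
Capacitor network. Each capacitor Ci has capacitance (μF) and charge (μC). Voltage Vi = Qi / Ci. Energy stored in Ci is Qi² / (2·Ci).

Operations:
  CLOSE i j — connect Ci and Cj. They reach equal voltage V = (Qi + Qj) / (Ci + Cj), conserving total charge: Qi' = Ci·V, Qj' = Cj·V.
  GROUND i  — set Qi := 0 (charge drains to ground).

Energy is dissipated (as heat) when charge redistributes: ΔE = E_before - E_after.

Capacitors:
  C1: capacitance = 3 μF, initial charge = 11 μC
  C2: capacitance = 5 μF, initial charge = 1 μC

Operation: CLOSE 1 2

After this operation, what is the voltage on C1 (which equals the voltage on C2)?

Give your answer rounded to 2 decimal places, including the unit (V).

Answer: 1.50 V

Derivation:
Initial: C1(3μF, Q=11μC, V=3.67V), C2(5μF, Q=1μC, V=0.20V)
Op 1: CLOSE 1-2: Q_total=12.00, C_total=8.00, V=1.50; Q1=4.50, Q2=7.50; dissipated=11.267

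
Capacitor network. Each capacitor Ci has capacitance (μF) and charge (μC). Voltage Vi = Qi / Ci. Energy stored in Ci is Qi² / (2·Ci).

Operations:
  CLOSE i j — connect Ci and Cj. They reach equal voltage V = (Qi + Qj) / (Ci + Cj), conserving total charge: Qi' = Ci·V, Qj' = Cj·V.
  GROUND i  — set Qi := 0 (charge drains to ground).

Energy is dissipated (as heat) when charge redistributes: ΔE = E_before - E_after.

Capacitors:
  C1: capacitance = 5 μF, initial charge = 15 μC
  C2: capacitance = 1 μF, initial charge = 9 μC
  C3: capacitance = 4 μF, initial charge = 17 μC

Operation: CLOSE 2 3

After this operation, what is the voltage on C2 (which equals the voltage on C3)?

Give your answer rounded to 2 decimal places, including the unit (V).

Answer: 5.20 V

Derivation:
Initial: C1(5μF, Q=15μC, V=3.00V), C2(1μF, Q=9μC, V=9.00V), C3(4μF, Q=17μC, V=4.25V)
Op 1: CLOSE 2-3: Q_total=26.00, C_total=5.00, V=5.20; Q2=5.20, Q3=20.80; dissipated=9.025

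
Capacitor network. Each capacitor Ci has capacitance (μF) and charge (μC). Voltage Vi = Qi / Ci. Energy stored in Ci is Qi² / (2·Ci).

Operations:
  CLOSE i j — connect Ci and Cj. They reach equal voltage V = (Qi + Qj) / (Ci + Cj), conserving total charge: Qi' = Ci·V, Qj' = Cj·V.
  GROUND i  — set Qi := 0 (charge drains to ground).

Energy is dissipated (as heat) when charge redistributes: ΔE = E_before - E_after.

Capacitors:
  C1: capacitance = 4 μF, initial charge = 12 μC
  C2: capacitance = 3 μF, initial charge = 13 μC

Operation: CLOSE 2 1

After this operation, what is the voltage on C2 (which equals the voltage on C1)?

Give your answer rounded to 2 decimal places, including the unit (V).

Initial: C1(4μF, Q=12μC, V=3.00V), C2(3μF, Q=13μC, V=4.33V)
Op 1: CLOSE 2-1: Q_total=25.00, C_total=7.00, V=3.57; Q2=10.71, Q1=14.29; dissipated=1.524

Answer: 3.57 V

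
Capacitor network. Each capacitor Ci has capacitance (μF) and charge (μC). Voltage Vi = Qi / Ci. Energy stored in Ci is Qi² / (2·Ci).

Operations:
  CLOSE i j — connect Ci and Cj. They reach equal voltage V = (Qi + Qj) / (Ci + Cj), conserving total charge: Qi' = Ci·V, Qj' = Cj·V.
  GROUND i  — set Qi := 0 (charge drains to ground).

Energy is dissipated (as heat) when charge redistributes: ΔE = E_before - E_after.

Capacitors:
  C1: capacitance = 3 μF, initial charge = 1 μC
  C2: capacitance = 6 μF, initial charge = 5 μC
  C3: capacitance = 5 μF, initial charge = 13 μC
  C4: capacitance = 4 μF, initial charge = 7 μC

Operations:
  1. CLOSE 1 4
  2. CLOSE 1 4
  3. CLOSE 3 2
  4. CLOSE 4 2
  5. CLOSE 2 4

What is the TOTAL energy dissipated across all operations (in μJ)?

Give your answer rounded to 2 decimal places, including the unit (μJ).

Answer: 6.27 μJ

Derivation:
Initial: C1(3μF, Q=1μC, V=0.33V), C2(6μF, Q=5μC, V=0.83V), C3(5μF, Q=13μC, V=2.60V), C4(4μF, Q=7μC, V=1.75V)
Op 1: CLOSE 1-4: Q_total=8.00, C_total=7.00, V=1.14; Q1=3.43, Q4=4.57; dissipated=1.720
Op 2: CLOSE 1-4: Q_total=8.00, C_total=7.00, V=1.14; Q1=3.43, Q4=4.57; dissipated=0.000
Op 3: CLOSE 3-2: Q_total=18.00, C_total=11.00, V=1.64; Q3=8.18, Q2=9.82; dissipated=4.256
Op 4: CLOSE 4-2: Q_total=14.39, C_total=10.00, V=1.44; Q4=5.76, Q2=8.63; dissipated=0.292
Op 5: CLOSE 2-4: Q_total=14.39, C_total=10.00, V=1.44; Q2=8.63, Q4=5.76; dissipated=0.000
Total dissipated: 6.269 μJ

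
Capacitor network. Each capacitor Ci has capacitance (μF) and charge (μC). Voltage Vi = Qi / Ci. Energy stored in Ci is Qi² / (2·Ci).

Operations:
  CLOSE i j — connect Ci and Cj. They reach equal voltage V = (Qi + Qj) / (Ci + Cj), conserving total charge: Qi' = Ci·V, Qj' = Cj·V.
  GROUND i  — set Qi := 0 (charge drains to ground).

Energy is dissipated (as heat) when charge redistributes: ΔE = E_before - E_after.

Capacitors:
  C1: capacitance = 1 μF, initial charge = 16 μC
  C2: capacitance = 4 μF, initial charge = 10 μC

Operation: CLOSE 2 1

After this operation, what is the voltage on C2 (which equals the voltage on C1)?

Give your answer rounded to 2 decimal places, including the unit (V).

Initial: C1(1μF, Q=16μC, V=16.00V), C2(4μF, Q=10μC, V=2.50V)
Op 1: CLOSE 2-1: Q_total=26.00, C_total=5.00, V=5.20; Q2=20.80, Q1=5.20; dissipated=72.900

Answer: 5.20 V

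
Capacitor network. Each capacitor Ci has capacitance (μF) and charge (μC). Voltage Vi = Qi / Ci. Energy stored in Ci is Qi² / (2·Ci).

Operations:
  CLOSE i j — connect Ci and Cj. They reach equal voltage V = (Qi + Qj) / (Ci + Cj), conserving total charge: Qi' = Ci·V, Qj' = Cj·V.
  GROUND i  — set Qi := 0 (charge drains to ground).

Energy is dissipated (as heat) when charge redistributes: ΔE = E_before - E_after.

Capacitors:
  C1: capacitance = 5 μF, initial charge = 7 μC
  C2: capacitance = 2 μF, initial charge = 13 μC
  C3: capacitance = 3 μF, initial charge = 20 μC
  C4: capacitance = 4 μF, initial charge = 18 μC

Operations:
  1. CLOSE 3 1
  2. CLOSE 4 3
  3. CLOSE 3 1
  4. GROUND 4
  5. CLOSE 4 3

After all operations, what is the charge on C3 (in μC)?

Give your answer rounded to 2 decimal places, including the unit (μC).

Answer: 4.65 μC

Derivation:
Initial: C1(5μF, Q=7μC, V=1.40V), C2(2μF, Q=13μC, V=6.50V), C3(3μF, Q=20μC, V=6.67V), C4(4μF, Q=18μC, V=4.50V)
Op 1: CLOSE 3-1: Q_total=27.00, C_total=8.00, V=3.38; Q3=10.12, Q1=16.88; dissipated=26.004
Op 2: CLOSE 4-3: Q_total=28.12, C_total=7.00, V=4.02; Q4=16.07, Q3=12.05; dissipated=1.085
Op 3: CLOSE 3-1: Q_total=28.93, C_total=8.00, V=3.62; Q3=10.85, Q1=18.08; dissipated=0.387
Op 4: GROUND 4: Q4=0; energy lost=32.286
Op 5: CLOSE 4-3: Q_total=10.85, C_total=7.00, V=1.55; Q4=6.20, Q3=4.65; dissipated=11.208
Final charges: Q1=18.08, Q2=13.00, Q3=4.65, Q4=6.20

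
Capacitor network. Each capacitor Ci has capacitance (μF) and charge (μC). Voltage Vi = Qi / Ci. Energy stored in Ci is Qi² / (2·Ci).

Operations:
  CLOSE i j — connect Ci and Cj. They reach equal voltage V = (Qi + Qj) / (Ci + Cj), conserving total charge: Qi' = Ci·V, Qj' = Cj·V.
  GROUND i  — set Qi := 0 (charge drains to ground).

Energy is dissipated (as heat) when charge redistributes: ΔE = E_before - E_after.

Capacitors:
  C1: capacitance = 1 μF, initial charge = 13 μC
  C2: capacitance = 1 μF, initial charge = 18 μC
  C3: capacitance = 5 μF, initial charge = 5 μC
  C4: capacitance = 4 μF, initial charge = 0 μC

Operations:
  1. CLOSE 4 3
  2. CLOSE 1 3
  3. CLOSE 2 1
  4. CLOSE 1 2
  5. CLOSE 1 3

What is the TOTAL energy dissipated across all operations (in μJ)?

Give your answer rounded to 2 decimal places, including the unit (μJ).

Answer: 149.31 μJ

Derivation:
Initial: C1(1μF, Q=13μC, V=13.00V), C2(1μF, Q=18μC, V=18.00V), C3(5μF, Q=5μC, V=1.00V), C4(4μF, Q=0μC, V=0.00V)
Op 1: CLOSE 4-3: Q_total=5.00, C_total=9.00, V=0.56; Q4=2.22, Q3=2.78; dissipated=1.111
Op 2: CLOSE 1-3: Q_total=15.78, C_total=6.00, V=2.63; Q1=2.63, Q3=13.15; dissipated=64.527
Op 3: CLOSE 2-1: Q_total=20.63, C_total=2.00, V=10.31; Q2=10.31, Q1=10.31; dissipated=59.062
Op 4: CLOSE 1-2: Q_total=20.63, C_total=2.00, V=10.31; Q1=10.31, Q2=10.31; dissipated=0.000
Op 5: CLOSE 1-3: Q_total=23.46, C_total=6.00, V=3.91; Q1=3.91, Q3=19.55; dissipated=24.609
Total dissipated: 149.309 μJ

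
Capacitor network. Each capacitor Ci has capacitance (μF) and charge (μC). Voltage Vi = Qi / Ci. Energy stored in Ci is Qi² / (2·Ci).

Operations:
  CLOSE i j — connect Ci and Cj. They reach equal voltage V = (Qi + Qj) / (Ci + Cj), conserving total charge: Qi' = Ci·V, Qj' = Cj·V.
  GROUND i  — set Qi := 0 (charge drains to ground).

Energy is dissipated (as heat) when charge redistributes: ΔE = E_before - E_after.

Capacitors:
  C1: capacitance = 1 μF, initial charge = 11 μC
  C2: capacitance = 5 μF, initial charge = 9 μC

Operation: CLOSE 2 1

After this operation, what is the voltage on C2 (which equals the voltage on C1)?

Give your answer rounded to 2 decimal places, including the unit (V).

Initial: C1(1μF, Q=11μC, V=11.00V), C2(5μF, Q=9μC, V=1.80V)
Op 1: CLOSE 2-1: Q_total=20.00, C_total=6.00, V=3.33; Q2=16.67, Q1=3.33; dissipated=35.267

Answer: 3.33 V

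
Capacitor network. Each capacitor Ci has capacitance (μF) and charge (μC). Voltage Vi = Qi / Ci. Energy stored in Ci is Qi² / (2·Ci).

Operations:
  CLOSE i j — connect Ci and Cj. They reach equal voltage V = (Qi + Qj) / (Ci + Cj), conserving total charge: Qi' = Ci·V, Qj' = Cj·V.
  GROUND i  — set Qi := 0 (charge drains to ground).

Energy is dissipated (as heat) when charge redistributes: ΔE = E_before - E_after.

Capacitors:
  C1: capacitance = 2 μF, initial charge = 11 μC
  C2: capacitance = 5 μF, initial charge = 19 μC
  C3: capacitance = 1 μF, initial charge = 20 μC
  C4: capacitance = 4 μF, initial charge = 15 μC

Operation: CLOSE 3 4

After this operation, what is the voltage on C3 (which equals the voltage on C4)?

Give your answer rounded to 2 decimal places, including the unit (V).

Initial: C1(2μF, Q=11μC, V=5.50V), C2(5μF, Q=19μC, V=3.80V), C3(1μF, Q=20μC, V=20.00V), C4(4μF, Q=15μC, V=3.75V)
Op 1: CLOSE 3-4: Q_total=35.00, C_total=5.00, V=7.00; Q3=7.00, Q4=28.00; dissipated=105.625

Answer: 7.00 V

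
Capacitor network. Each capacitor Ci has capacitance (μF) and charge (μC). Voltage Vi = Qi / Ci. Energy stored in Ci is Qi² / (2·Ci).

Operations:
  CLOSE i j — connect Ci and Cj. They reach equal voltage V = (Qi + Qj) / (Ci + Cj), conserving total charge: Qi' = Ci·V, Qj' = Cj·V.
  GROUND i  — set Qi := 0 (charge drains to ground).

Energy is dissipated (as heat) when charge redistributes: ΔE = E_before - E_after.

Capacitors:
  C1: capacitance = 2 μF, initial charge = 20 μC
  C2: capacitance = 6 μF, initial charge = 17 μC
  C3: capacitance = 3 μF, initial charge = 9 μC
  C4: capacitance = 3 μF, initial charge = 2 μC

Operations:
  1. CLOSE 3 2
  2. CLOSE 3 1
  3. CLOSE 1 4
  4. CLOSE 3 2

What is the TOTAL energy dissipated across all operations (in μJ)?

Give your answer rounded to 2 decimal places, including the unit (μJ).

Initial: C1(2μF, Q=20μC, V=10.00V), C2(6μF, Q=17μC, V=2.83V), C3(3μF, Q=9μC, V=3.00V), C4(3μF, Q=2μC, V=0.67V)
Op 1: CLOSE 3-2: Q_total=26.00, C_total=9.00, V=2.89; Q3=8.67, Q2=17.33; dissipated=0.028
Op 2: CLOSE 3-1: Q_total=28.67, C_total=5.00, V=5.73; Q3=17.20, Q1=11.47; dissipated=30.341
Op 3: CLOSE 1-4: Q_total=13.47, C_total=5.00, V=2.69; Q1=5.39, Q4=8.08; dissipated=15.403
Op 4: CLOSE 3-2: Q_total=34.53, C_total=9.00, V=3.84; Q3=11.51, Q2=23.02; dissipated=8.091
Total dissipated: 53.862 μJ

Answer: 53.86 μJ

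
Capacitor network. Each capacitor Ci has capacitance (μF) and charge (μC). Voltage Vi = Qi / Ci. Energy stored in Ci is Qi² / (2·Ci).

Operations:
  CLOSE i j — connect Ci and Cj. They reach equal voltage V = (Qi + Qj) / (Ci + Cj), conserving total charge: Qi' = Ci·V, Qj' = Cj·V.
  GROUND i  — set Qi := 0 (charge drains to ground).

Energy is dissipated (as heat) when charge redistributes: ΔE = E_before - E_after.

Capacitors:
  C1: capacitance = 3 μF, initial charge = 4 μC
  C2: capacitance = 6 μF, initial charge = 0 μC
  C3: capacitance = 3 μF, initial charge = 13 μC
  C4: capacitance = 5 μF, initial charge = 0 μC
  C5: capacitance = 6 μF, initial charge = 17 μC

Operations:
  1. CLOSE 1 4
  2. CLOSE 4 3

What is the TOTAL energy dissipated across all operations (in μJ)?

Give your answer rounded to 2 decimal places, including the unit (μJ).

Initial: C1(3μF, Q=4μC, V=1.33V), C2(6μF, Q=0μC, V=0.00V), C3(3μF, Q=13μC, V=4.33V), C4(5μF, Q=0μC, V=0.00V), C5(6μF, Q=17μC, V=2.83V)
Op 1: CLOSE 1-4: Q_total=4.00, C_total=8.00, V=0.50; Q1=1.50, Q4=2.50; dissipated=1.667
Op 2: CLOSE 4-3: Q_total=15.50, C_total=8.00, V=1.94; Q4=9.69, Q3=5.81; dissipated=13.776
Total dissipated: 15.443 μJ

Answer: 15.44 μJ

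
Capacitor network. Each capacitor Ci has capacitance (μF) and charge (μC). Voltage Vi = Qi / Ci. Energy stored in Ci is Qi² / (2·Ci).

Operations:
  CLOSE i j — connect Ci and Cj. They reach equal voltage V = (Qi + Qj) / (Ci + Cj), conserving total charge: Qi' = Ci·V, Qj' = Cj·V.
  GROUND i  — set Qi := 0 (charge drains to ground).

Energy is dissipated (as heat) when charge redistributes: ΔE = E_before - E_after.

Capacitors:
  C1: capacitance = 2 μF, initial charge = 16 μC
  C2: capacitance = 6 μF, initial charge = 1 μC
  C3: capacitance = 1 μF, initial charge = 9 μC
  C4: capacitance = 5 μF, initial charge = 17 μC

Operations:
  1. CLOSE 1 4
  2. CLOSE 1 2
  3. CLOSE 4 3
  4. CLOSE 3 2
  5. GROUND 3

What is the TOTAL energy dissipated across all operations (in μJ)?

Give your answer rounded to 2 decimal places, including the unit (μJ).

Answer: 47.36 μJ

Derivation:
Initial: C1(2μF, Q=16μC, V=8.00V), C2(6μF, Q=1μC, V=0.17V), C3(1μF, Q=9μC, V=9.00V), C4(5μF, Q=17μC, V=3.40V)
Op 1: CLOSE 1-4: Q_total=33.00, C_total=7.00, V=4.71; Q1=9.43, Q4=23.57; dissipated=15.114
Op 2: CLOSE 1-2: Q_total=10.43, C_total=8.00, V=1.30; Q1=2.61, Q2=7.82; dissipated=15.511
Op 3: CLOSE 4-3: Q_total=32.57, C_total=6.00, V=5.43; Q4=27.14, Q3=5.43; dissipated=7.653
Op 4: CLOSE 3-2: Q_total=13.25, C_total=7.00, V=1.89; Q3=1.89, Q2=11.36; dissipated=7.292
Op 5: GROUND 3: Q3=0; energy lost=1.791
Total dissipated: 47.362 μJ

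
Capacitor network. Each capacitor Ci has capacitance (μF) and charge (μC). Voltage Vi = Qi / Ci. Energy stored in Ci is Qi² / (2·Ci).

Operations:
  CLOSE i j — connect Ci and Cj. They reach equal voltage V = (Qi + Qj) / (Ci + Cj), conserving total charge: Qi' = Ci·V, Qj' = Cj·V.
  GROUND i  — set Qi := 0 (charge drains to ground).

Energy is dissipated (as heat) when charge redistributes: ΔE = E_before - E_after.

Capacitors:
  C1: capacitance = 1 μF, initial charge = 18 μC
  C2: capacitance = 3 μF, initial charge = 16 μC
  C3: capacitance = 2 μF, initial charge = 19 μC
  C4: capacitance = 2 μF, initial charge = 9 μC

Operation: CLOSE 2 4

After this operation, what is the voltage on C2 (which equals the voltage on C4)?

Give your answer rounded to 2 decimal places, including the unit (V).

Initial: C1(1μF, Q=18μC, V=18.00V), C2(3μF, Q=16μC, V=5.33V), C3(2μF, Q=19μC, V=9.50V), C4(2μF, Q=9μC, V=4.50V)
Op 1: CLOSE 2-4: Q_total=25.00, C_total=5.00, V=5.00; Q2=15.00, Q4=10.00; dissipated=0.417

Answer: 5.00 V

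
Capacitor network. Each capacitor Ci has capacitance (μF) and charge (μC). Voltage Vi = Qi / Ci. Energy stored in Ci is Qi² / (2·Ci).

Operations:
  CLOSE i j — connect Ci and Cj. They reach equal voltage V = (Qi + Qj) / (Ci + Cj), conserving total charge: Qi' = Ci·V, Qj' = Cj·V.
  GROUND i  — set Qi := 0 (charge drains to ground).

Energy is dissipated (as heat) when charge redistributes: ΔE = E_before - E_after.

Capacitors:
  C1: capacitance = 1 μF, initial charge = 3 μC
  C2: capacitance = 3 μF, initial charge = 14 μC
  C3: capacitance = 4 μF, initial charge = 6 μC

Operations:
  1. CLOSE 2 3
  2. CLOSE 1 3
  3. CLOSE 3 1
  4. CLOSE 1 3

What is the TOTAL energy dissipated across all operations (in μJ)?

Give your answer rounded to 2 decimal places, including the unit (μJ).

Initial: C1(1μF, Q=3μC, V=3.00V), C2(3μF, Q=14μC, V=4.67V), C3(4μF, Q=6μC, V=1.50V)
Op 1: CLOSE 2-3: Q_total=20.00, C_total=7.00, V=2.86; Q2=8.57, Q3=11.43; dissipated=8.595
Op 2: CLOSE 1-3: Q_total=14.43, C_total=5.00, V=2.89; Q1=2.89, Q3=11.54; dissipated=0.008
Op 3: CLOSE 3-1: Q_total=14.43, C_total=5.00, V=2.89; Q3=11.54, Q1=2.89; dissipated=0.000
Op 4: CLOSE 1-3: Q_total=14.43, C_total=5.00, V=2.89; Q1=2.89, Q3=11.54; dissipated=0.000
Total dissipated: 8.603 μJ

Answer: 8.60 μJ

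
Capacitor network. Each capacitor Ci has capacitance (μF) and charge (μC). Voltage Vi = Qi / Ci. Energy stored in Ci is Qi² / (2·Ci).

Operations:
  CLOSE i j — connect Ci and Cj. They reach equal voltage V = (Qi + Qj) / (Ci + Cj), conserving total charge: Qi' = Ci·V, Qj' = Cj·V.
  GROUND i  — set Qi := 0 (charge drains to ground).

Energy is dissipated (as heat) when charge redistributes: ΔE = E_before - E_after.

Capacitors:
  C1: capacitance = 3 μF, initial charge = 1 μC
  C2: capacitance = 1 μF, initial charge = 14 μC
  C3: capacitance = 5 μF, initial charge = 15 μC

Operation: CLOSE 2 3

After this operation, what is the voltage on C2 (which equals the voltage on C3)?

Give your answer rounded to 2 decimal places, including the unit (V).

Answer: 4.83 V

Derivation:
Initial: C1(3μF, Q=1μC, V=0.33V), C2(1μF, Q=14μC, V=14.00V), C3(5μF, Q=15μC, V=3.00V)
Op 1: CLOSE 2-3: Q_total=29.00, C_total=6.00, V=4.83; Q2=4.83, Q3=24.17; dissipated=50.417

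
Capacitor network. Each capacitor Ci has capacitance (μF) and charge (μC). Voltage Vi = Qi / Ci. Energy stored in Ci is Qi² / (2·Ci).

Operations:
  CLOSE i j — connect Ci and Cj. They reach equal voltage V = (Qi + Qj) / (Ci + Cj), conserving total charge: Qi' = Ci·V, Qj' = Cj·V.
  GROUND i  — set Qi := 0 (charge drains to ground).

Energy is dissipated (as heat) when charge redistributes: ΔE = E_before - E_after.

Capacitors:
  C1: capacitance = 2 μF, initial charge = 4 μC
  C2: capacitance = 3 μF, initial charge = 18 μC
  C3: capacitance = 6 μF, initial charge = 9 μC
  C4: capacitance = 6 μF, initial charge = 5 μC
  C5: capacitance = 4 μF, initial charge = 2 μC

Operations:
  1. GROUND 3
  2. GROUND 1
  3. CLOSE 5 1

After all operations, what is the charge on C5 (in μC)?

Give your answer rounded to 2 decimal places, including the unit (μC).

Initial: C1(2μF, Q=4μC, V=2.00V), C2(3μF, Q=18μC, V=6.00V), C3(6μF, Q=9μC, V=1.50V), C4(6μF, Q=5μC, V=0.83V), C5(4μF, Q=2μC, V=0.50V)
Op 1: GROUND 3: Q3=0; energy lost=6.750
Op 2: GROUND 1: Q1=0; energy lost=4.000
Op 3: CLOSE 5-1: Q_total=2.00, C_total=6.00, V=0.33; Q5=1.33, Q1=0.67; dissipated=0.167
Final charges: Q1=0.67, Q2=18.00, Q3=0.00, Q4=5.00, Q5=1.33

Answer: 1.33 μC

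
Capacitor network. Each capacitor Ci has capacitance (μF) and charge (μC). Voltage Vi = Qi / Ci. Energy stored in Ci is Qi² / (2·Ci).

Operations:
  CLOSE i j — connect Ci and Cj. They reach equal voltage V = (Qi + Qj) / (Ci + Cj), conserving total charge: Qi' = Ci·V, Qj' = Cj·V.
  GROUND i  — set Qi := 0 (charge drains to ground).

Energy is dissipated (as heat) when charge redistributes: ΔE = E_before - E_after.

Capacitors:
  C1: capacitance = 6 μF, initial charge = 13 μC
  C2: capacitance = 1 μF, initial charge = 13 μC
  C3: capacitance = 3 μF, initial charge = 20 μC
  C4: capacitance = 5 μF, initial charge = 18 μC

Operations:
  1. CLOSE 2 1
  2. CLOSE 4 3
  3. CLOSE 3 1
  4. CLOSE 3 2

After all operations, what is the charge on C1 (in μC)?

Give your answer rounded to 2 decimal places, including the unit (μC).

Initial: C1(6μF, Q=13μC, V=2.17V), C2(1μF, Q=13μC, V=13.00V), C3(3μF, Q=20μC, V=6.67V), C4(5μF, Q=18μC, V=3.60V)
Op 1: CLOSE 2-1: Q_total=26.00, C_total=7.00, V=3.71; Q2=3.71, Q1=22.29; dissipated=50.298
Op 2: CLOSE 4-3: Q_total=38.00, C_total=8.00, V=4.75; Q4=23.75, Q3=14.25; dissipated=8.817
Op 3: CLOSE 3-1: Q_total=36.54, C_total=9.00, V=4.06; Q3=12.18, Q1=24.36; dissipated=1.073
Op 4: CLOSE 3-2: Q_total=15.89, C_total=4.00, V=3.97; Q3=11.92, Q2=3.97; dissipated=0.045
Final charges: Q1=24.36, Q2=3.97, Q3=11.92, Q4=23.75

Answer: 24.36 μC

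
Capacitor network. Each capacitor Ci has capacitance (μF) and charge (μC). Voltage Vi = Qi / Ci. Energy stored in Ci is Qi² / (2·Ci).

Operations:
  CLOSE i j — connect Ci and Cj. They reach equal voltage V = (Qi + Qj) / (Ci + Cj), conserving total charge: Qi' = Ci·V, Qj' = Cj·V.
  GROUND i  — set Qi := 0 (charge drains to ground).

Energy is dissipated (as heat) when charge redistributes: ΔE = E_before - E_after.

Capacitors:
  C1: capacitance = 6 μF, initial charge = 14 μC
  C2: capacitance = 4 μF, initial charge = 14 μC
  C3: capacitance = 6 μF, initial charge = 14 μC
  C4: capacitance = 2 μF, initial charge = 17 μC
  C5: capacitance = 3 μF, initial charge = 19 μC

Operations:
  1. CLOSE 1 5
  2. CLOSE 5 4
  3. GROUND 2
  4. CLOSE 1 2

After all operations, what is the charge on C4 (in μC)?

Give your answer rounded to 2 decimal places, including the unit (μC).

Initial: C1(6μF, Q=14μC, V=2.33V), C2(4μF, Q=14μC, V=3.50V), C3(6μF, Q=14μC, V=2.33V), C4(2μF, Q=17μC, V=8.50V), C5(3μF, Q=19μC, V=6.33V)
Op 1: CLOSE 1-5: Q_total=33.00, C_total=9.00, V=3.67; Q1=22.00, Q5=11.00; dissipated=16.000
Op 2: CLOSE 5-4: Q_total=28.00, C_total=5.00, V=5.60; Q5=16.80, Q4=11.20; dissipated=14.017
Op 3: GROUND 2: Q2=0; energy lost=24.500
Op 4: CLOSE 1-2: Q_total=22.00, C_total=10.00, V=2.20; Q1=13.20, Q2=8.80; dissipated=16.133
Final charges: Q1=13.20, Q2=8.80, Q3=14.00, Q4=11.20, Q5=16.80

Answer: 11.20 μC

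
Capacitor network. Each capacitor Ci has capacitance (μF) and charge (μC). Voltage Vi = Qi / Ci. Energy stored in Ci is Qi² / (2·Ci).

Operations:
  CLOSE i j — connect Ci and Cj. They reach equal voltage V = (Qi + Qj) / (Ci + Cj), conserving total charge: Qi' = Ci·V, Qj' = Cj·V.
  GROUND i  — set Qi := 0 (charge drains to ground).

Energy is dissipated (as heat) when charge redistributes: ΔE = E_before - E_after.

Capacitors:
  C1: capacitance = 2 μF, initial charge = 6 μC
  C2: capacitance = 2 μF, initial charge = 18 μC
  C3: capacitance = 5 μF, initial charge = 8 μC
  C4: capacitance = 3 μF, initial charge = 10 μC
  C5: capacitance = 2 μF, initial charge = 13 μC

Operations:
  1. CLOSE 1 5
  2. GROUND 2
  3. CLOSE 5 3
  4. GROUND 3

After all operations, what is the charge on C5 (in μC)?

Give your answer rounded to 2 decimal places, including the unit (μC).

Answer: 5.00 μC

Derivation:
Initial: C1(2μF, Q=6μC, V=3.00V), C2(2μF, Q=18μC, V=9.00V), C3(5μF, Q=8μC, V=1.60V), C4(3μF, Q=10μC, V=3.33V), C5(2μF, Q=13μC, V=6.50V)
Op 1: CLOSE 1-5: Q_total=19.00, C_total=4.00, V=4.75; Q1=9.50, Q5=9.50; dissipated=6.125
Op 2: GROUND 2: Q2=0; energy lost=81.000
Op 3: CLOSE 5-3: Q_total=17.50, C_total=7.00, V=2.50; Q5=5.00, Q3=12.50; dissipated=7.088
Op 4: GROUND 3: Q3=0; energy lost=15.625
Final charges: Q1=9.50, Q2=0.00, Q3=0.00, Q4=10.00, Q5=5.00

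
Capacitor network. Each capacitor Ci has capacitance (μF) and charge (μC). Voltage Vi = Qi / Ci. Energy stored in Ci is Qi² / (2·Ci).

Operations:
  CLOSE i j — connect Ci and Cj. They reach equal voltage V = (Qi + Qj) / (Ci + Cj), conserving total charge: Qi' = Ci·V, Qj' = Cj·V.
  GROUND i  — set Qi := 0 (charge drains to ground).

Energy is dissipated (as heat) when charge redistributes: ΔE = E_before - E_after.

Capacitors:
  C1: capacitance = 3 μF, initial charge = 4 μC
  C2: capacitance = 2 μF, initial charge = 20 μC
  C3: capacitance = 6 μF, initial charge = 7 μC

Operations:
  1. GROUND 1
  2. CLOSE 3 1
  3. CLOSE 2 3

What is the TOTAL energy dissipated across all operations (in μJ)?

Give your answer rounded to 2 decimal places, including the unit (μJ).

Initial: C1(3μF, Q=4μC, V=1.33V), C2(2μF, Q=20μC, V=10.00V), C3(6μF, Q=7μC, V=1.17V)
Op 1: GROUND 1: Q1=0; energy lost=2.667
Op 2: CLOSE 3-1: Q_total=7.00, C_total=9.00, V=0.78; Q3=4.67, Q1=2.33; dissipated=1.361
Op 3: CLOSE 2-3: Q_total=24.67, C_total=8.00, V=3.08; Q2=6.17, Q3=18.50; dissipated=63.787
Total dissipated: 67.815 μJ

Answer: 67.81 μJ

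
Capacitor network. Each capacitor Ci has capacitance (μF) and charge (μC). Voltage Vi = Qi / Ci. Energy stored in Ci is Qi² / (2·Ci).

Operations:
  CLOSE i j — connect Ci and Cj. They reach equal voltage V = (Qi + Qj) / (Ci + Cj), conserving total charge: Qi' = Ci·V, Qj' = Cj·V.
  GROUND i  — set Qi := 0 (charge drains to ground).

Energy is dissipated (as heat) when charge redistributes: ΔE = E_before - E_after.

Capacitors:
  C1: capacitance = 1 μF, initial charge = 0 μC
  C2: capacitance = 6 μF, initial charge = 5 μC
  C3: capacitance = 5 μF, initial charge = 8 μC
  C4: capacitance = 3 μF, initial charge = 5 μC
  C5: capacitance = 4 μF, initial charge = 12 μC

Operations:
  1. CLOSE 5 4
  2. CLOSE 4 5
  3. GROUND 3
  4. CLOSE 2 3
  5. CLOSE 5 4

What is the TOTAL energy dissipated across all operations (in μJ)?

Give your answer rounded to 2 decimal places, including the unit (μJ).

Answer: 8.87 μJ

Derivation:
Initial: C1(1μF, Q=0μC, V=0.00V), C2(6μF, Q=5μC, V=0.83V), C3(5μF, Q=8μC, V=1.60V), C4(3μF, Q=5μC, V=1.67V), C5(4μF, Q=12μC, V=3.00V)
Op 1: CLOSE 5-4: Q_total=17.00, C_total=7.00, V=2.43; Q5=9.71, Q4=7.29; dissipated=1.524
Op 2: CLOSE 4-5: Q_total=17.00, C_total=7.00, V=2.43; Q4=7.29, Q5=9.71; dissipated=0.000
Op 3: GROUND 3: Q3=0; energy lost=6.400
Op 4: CLOSE 2-3: Q_total=5.00, C_total=11.00, V=0.45; Q2=2.73, Q3=2.27; dissipated=0.947
Op 5: CLOSE 5-4: Q_total=17.00, C_total=7.00, V=2.43; Q5=9.71, Q4=7.29; dissipated=0.000
Total dissipated: 8.871 μJ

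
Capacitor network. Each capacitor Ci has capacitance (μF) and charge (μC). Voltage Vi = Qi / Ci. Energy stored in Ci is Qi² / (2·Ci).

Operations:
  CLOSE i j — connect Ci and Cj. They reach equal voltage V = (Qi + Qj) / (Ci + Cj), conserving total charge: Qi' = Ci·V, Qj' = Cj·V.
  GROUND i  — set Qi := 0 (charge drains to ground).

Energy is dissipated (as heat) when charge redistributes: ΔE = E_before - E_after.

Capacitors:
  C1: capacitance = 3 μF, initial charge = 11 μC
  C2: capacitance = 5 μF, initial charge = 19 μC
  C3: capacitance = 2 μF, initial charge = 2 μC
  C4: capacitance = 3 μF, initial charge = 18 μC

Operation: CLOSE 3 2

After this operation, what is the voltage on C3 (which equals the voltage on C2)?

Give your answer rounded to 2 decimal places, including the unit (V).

Answer: 3.00 V

Derivation:
Initial: C1(3μF, Q=11μC, V=3.67V), C2(5μF, Q=19μC, V=3.80V), C3(2μF, Q=2μC, V=1.00V), C4(3μF, Q=18μC, V=6.00V)
Op 1: CLOSE 3-2: Q_total=21.00, C_total=7.00, V=3.00; Q3=6.00, Q2=15.00; dissipated=5.600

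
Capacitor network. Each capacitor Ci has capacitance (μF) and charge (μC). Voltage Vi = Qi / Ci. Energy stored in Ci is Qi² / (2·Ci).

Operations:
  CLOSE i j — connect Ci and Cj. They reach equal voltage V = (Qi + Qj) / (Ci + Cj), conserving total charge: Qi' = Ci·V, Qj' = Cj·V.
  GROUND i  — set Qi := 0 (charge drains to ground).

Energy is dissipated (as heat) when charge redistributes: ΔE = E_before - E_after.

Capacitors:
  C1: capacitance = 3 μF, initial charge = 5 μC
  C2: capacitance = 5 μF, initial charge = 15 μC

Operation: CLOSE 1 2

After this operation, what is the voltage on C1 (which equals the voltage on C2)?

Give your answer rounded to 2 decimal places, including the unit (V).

Initial: C1(3μF, Q=5μC, V=1.67V), C2(5μF, Q=15μC, V=3.00V)
Op 1: CLOSE 1-2: Q_total=20.00, C_total=8.00, V=2.50; Q1=7.50, Q2=12.50; dissipated=1.667

Answer: 2.50 V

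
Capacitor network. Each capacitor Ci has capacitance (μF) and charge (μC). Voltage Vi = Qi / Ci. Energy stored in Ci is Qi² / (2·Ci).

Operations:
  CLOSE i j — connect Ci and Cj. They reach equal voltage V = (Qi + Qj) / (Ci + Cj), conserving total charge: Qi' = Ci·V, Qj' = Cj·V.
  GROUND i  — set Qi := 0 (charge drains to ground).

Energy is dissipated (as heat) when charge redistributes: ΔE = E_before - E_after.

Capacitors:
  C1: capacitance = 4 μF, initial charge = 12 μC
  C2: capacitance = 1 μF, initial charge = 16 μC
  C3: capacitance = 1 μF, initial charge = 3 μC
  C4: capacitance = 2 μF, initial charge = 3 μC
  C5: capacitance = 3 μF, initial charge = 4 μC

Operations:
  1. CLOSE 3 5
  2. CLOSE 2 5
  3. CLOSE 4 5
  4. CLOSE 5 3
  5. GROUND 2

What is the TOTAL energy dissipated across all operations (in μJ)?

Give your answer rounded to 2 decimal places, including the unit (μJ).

Answer: 101.58 μJ

Derivation:
Initial: C1(4μF, Q=12μC, V=3.00V), C2(1μF, Q=16μC, V=16.00V), C3(1μF, Q=3μC, V=3.00V), C4(2μF, Q=3μC, V=1.50V), C5(3μF, Q=4μC, V=1.33V)
Op 1: CLOSE 3-5: Q_total=7.00, C_total=4.00, V=1.75; Q3=1.75, Q5=5.25; dissipated=1.042
Op 2: CLOSE 2-5: Q_total=21.25, C_total=4.00, V=5.31; Q2=5.31, Q5=15.94; dissipated=76.148
Op 3: CLOSE 4-5: Q_total=18.94, C_total=5.00, V=3.79; Q4=7.58, Q5=11.36; dissipated=8.721
Op 4: CLOSE 5-3: Q_total=13.11, C_total=4.00, V=3.28; Q5=9.83, Q3=3.28; dissipated=1.557
Op 5: GROUND 2: Q2=0; energy lost=14.111
Total dissipated: 101.579 μJ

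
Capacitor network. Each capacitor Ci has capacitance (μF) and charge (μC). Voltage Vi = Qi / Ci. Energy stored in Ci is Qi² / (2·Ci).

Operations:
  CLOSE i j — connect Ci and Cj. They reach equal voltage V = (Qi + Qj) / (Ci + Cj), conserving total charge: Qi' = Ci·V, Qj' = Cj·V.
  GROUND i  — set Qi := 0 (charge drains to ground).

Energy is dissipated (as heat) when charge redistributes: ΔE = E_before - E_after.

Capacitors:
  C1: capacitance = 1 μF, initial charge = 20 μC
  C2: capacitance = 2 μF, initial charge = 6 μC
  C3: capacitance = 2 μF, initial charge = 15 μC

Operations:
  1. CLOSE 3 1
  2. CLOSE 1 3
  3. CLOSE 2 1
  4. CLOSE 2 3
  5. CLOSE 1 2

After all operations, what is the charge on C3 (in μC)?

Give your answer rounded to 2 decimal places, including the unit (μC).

Answer: 17.56 μC

Derivation:
Initial: C1(1μF, Q=20μC, V=20.00V), C2(2μF, Q=6μC, V=3.00V), C3(2μF, Q=15μC, V=7.50V)
Op 1: CLOSE 3-1: Q_total=35.00, C_total=3.00, V=11.67; Q3=23.33, Q1=11.67; dissipated=52.083
Op 2: CLOSE 1-3: Q_total=35.00, C_total=3.00, V=11.67; Q1=11.67, Q3=23.33; dissipated=0.000
Op 3: CLOSE 2-1: Q_total=17.67, C_total=3.00, V=5.89; Q2=11.78, Q1=5.89; dissipated=25.037
Op 4: CLOSE 2-3: Q_total=35.11, C_total=4.00, V=8.78; Q2=17.56, Q3=17.56; dissipated=16.691
Op 5: CLOSE 1-2: Q_total=23.44, C_total=3.00, V=7.81; Q1=7.81, Q2=15.63; dissipated=2.782
Final charges: Q1=7.81, Q2=15.63, Q3=17.56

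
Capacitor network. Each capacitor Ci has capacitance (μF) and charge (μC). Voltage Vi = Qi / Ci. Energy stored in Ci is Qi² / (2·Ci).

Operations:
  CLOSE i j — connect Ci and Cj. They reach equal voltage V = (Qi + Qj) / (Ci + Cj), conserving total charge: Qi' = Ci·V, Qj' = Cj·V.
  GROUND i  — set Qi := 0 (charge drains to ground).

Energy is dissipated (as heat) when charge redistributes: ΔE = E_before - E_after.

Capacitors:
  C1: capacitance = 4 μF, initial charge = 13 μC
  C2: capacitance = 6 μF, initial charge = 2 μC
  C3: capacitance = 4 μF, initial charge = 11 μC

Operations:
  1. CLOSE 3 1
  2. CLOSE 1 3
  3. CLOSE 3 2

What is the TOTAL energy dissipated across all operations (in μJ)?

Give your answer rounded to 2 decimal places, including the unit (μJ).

Answer: 8.78 μJ

Derivation:
Initial: C1(4μF, Q=13μC, V=3.25V), C2(6μF, Q=2μC, V=0.33V), C3(4μF, Q=11μC, V=2.75V)
Op 1: CLOSE 3-1: Q_total=24.00, C_total=8.00, V=3.00; Q3=12.00, Q1=12.00; dissipated=0.250
Op 2: CLOSE 1-3: Q_total=24.00, C_total=8.00, V=3.00; Q1=12.00, Q3=12.00; dissipated=0.000
Op 3: CLOSE 3-2: Q_total=14.00, C_total=10.00, V=1.40; Q3=5.60, Q2=8.40; dissipated=8.533
Total dissipated: 8.783 μJ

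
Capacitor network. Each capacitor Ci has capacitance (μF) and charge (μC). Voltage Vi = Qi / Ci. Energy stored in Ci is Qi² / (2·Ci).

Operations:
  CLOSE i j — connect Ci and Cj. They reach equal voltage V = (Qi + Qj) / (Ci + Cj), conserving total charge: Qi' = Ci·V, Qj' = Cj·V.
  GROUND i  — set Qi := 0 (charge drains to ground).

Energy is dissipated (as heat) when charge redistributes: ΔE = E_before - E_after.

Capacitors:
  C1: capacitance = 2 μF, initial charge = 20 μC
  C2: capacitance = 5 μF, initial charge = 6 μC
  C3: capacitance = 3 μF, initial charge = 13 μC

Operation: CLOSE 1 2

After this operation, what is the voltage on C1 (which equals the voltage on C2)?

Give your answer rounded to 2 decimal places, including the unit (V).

Initial: C1(2μF, Q=20μC, V=10.00V), C2(5μF, Q=6μC, V=1.20V), C3(3μF, Q=13μC, V=4.33V)
Op 1: CLOSE 1-2: Q_total=26.00, C_total=7.00, V=3.71; Q1=7.43, Q2=18.57; dissipated=55.314

Answer: 3.71 V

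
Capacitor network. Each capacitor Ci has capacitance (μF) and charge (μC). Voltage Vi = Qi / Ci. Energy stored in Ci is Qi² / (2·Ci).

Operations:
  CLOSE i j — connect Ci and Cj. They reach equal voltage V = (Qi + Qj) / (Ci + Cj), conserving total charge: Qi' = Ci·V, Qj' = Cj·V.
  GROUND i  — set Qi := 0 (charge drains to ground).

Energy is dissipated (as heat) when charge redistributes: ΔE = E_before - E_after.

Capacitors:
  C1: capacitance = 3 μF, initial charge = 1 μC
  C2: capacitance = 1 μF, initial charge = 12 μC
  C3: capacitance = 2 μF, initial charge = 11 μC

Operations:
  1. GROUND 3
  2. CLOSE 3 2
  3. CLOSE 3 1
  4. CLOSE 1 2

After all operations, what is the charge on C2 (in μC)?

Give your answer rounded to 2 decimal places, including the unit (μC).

Initial: C1(3μF, Q=1μC, V=0.33V), C2(1μF, Q=12μC, V=12.00V), C3(2μF, Q=11μC, V=5.50V)
Op 1: GROUND 3: Q3=0; energy lost=30.250
Op 2: CLOSE 3-2: Q_total=12.00, C_total=3.00, V=4.00; Q3=8.00, Q2=4.00; dissipated=48.000
Op 3: CLOSE 3-1: Q_total=9.00, C_total=5.00, V=1.80; Q3=3.60, Q1=5.40; dissipated=8.067
Op 4: CLOSE 1-2: Q_total=9.40, C_total=4.00, V=2.35; Q1=7.05, Q2=2.35; dissipated=1.815
Final charges: Q1=7.05, Q2=2.35, Q3=3.60

Answer: 2.35 μC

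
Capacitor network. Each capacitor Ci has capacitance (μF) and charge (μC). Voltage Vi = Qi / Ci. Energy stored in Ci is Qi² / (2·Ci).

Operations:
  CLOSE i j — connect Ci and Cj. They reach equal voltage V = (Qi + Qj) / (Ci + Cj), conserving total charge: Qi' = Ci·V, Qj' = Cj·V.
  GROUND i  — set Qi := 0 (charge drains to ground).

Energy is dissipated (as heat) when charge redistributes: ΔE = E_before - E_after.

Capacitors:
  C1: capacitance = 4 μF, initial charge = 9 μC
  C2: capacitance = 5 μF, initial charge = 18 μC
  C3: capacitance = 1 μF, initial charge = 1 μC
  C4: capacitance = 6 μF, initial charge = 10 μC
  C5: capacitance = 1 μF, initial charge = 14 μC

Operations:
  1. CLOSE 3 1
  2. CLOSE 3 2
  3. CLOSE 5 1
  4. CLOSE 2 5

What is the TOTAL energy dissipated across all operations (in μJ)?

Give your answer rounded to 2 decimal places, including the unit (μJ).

Initial: C1(4μF, Q=9μC, V=2.25V), C2(5μF, Q=18μC, V=3.60V), C3(1μF, Q=1μC, V=1.00V), C4(6μF, Q=10μC, V=1.67V), C5(1μF, Q=14μC, V=14.00V)
Op 1: CLOSE 3-1: Q_total=10.00, C_total=5.00, V=2.00; Q3=2.00, Q1=8.00; dissipated=0.625
Op 2: CLOSE 3-2: Q_total=20.00, C_total=6.00, V=3.33; Q3=3.33, Q2=16.67; dissipated=1.067
Op 3: CLOSE 5-1: Q_total=22.00, C_total=5.00, V=4.40; Q5=4.40, Q1=17.60; dissipated=57.600
Op 4: CLOSE 2-5: Q_total=21.07, C_total=6.00, V=3.51; Q2=17.56, Q5=3.51; dissipated=0.474
Total dissipated: 59.766 μJ

Answer: 59.77 μJ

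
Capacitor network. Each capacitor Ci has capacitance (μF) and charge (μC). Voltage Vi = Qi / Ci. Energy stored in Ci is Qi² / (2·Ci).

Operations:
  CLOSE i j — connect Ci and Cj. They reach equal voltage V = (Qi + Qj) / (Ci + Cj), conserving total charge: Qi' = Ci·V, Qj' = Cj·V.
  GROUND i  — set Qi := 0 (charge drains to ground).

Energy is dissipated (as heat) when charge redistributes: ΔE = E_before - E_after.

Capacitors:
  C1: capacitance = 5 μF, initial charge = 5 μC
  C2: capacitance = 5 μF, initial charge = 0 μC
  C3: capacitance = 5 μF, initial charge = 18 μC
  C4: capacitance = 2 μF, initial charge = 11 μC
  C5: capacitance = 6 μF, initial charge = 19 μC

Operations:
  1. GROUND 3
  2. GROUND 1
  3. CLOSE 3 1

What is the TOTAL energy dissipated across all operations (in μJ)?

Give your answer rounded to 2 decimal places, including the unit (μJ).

Answer: 34.90 μJ

Derivation:
Initial: C1(5μF, Q=5μC, V=1.00V), C2(5μF, Q=0μC, V=0.00V), C3(5μF, Q=18μC, V=3.60V), C4(2μF, Q=11μC, V=5.50V), C5(6μF, Q=19μC, V=3.17V)
Op 1: GROUND 3: Q3=0; energy lost=32.400
Op 2: GROUND 1: Q1=0; energy lost=2.500
Op 3: CLOSE 3-1: Q_total=0.00, C_total=10.00, V=0.00; Q3=0.00, Q1=0.00; dissipated=0.000
Total dissipated: 34.900 μJ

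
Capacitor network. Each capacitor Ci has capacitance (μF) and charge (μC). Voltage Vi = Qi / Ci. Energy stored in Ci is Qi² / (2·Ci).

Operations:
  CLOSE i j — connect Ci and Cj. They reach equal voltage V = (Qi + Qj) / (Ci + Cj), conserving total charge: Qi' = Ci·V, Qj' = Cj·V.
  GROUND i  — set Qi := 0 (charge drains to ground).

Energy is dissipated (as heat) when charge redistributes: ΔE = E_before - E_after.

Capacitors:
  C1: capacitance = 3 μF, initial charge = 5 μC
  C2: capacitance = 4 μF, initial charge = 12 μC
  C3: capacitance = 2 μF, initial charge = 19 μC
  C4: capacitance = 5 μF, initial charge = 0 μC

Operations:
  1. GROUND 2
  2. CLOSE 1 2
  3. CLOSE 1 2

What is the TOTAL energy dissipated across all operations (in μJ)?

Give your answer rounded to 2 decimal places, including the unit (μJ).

Initial: C1(3μF, Q=5μC, V=1.67V), C2(4μF, Q=12μC, V=3.00V), C3(2μF, Q=19μC, V=9.50V), C4(5μF, Q=0μC, V=0.00V)
Op 1: GROUND 2: Q2=0; energy lost=18.000
Op 2: CLOSE 1-2: Q_total=5.00, C_total=7.00, V=0.71; Q1=2.14, Q2=2.86; dissipated=2.381
Op 3: CLOSE 1-2: Q_total=5.00, C_total=7.00, V=0.71; Q1=2.14, Q2=2.86; dissipated=0.000
Total dissipated: 20.381 μJ

Answer: 20.38 μJ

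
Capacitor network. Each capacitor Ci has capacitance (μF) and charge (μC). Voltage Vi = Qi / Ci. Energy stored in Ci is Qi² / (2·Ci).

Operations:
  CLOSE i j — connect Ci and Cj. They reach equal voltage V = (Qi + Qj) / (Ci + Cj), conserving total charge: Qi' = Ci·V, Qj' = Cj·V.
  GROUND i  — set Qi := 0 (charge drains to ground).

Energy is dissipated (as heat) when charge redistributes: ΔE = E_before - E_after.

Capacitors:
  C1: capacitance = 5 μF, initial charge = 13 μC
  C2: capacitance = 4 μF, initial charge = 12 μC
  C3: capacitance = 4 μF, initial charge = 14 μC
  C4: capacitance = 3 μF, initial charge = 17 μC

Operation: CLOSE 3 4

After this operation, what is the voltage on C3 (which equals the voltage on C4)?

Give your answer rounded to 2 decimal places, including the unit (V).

Initial: C1(5μF, Q=13μC, V=2.60V), C2(4μF, Q=12μC, V=3.00V), C3(4μF, Q=14μC, V=3.50V), C4(3μF, Q=17μC, V=5.67V)
Op 1: CLOSE 3-4: Q_total=31.00, C_total=7.00, V=4.43; Q3=17.71, Q4=13.29; dissipated=4.024

Answer: 4.43 V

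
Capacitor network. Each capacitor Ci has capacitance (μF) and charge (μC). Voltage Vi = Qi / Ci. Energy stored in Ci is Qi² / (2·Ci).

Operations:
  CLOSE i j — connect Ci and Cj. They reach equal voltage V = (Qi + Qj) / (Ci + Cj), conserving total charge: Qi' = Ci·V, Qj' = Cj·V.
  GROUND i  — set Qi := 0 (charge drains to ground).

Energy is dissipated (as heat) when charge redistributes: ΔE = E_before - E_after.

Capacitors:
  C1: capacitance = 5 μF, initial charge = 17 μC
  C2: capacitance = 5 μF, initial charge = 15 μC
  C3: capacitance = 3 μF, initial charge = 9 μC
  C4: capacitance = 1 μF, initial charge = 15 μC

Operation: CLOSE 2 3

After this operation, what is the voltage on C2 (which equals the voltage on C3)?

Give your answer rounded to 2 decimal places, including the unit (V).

Answer: 3.00 V

Derivation:
Initial: C1(5μF, Q=17μC, V=3.40V), C2(5μF, Q=15μC, V=3.00V), C3(3μF, Q=9μC, V=3.00V), C4(1μF, Q=15μC, V=15.00V)
Op 1: CLOSE 2-3: Q_total=24.00, C_total=8.00, V=3.00; Q2=15.00, Q3=9.00; dissipated=0.000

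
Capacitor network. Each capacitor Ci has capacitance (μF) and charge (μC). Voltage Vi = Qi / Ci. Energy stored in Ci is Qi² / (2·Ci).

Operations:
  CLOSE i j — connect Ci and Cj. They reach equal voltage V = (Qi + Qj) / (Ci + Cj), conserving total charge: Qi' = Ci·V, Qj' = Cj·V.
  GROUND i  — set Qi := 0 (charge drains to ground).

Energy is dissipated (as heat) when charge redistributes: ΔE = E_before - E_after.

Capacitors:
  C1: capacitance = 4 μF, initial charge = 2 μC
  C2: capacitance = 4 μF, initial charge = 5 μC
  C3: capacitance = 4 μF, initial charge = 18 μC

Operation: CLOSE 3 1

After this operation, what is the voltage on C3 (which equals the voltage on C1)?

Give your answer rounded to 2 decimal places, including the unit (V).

Initial: C1(4μF, Q=2μC, V=0.50V), C2(4μF, Q=5μC, V=1.25V), C3(4μF, Q=18μC, V=4.50V)
Op 1: CLOSE 3-1: Q_total=20.00, C_total=8.00, V=2.50; Q3=10.00, Q1=10.00; dissipated=16.000

Answer: 2.50 V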